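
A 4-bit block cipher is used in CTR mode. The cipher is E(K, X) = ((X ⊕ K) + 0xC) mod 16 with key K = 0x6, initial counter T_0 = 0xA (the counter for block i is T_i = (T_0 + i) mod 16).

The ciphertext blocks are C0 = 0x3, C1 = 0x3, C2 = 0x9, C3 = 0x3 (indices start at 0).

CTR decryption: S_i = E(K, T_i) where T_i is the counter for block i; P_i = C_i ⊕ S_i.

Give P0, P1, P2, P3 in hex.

P0: T = 0xA, S = E(K, T) = 0x8; 0x3 ⊕ 0x8 = 0xB.
P1: T = 0xB, S = E(K, T) = 0x9; 0x3 ⊕ 0x9 = 0xA.
P2: T = 0xC, S = E(K, T) = 0x6; 0x9 ⊕ 0x6 = 0xF.
P3: T = 0xD, S = E(K, T) = 0x7; 0x3 ⊕ 0x7 = 0x4.

P0 = 0xB, P1 = 0xA, P2 = 0xF, P3 = 0x4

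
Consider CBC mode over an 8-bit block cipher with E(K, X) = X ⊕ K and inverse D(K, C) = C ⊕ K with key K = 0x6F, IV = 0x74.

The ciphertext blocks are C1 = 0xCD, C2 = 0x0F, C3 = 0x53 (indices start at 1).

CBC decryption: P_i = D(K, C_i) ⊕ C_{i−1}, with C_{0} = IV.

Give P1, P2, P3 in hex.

P1 = 0xD6, P2 = 0xAD, P3 = 0x33

P1: D(K, 0xCD) = 0xA2; 0xA2 ⊕ 0x74 = 0xD6.
P2: D(K, 0x0F) = 0x60; 0x60 ⊕ 0xCD = 0xAD.
P3: D(K, 0x53) = 0x3C; 0x3C ⊕ 0x0F = 0x33.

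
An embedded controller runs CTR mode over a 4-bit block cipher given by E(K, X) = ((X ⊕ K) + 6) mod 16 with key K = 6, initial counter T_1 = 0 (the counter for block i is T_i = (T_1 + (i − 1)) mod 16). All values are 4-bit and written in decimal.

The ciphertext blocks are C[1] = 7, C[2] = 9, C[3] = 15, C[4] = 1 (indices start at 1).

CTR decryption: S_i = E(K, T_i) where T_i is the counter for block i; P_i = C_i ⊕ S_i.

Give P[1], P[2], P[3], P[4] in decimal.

P[1] = 11, P[2] = 4, P[3] = 5, P[4] = 10

P[1]: T = 0, S = E(K, T) = 12; 7 ⊕ 12 = 11.
P[2]: T = 1, S = E(K, T) = 13; 9 ⊕ 13 = 4.
P[3]: T = 2, S = E(K, T) = 10; 15 ⊕ 10 = 5.
P[4]: T = 3, S = E(K, T) = 11; 1 ⊕ 11 = 10.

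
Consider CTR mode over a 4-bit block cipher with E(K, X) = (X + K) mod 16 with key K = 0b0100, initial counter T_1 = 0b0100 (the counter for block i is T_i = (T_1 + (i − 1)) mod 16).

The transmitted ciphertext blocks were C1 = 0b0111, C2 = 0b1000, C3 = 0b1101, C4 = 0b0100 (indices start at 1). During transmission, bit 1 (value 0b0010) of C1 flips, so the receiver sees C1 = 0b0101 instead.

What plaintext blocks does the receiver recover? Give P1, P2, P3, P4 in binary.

P1 = 0b1101, P2 = 0b0001, P3 = 0b0111, P4 = 0b1111

CTR decryption: S_i = E(K, T_i) where T_i is the counter for block i; P_i = C_i ⊕ S_i.
Only C1 changed, to 0b0101. In CTR, a change in C_i flips the same bit in P_i only; the keystream is unaffected. Decrypting the received ciphertext:
P1: T = 0b0100, S = E(K, T) = 0b1000; 0b0101 ⊕ 0b1000 = 0b1101.
P2: T = 0b0101, S = E(K, T) = 0b1001; 0b1000 ⊕ 0b1001 = 0b0001.
P3: T = 0b0110, S = E(K, T) = 0b1010; 0b1101 ⊕ 0b1010 = 0b0111.
P4: T = 0b0111, S = E(K, T) = 0b1011; 0b0100 ⊕ 0b1011 = 0b1111.
Blocks that differ from the original plaintext: P1.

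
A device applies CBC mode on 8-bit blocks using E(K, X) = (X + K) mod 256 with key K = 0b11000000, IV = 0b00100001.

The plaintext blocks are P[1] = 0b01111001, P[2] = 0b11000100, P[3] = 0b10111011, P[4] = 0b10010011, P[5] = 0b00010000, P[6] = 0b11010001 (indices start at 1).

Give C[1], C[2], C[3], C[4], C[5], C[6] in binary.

C[1] = 0b00011000, C[2] = 0b10011100, C[3] = 0b11100111, C[4] = 0b00110100, C[5] = 0b11100100, C[6] = 0b11110101

CBC encryption: C_i = E(K, P_i ⊕ C_{i−1}), with C_{0} = IV.
C[1]: P[1] ⊕ 0b00100001 = 0b01011000; E(K, 0b01011000) = 0b00011000.
C[2]: P[2] ⊕ 0b00011000 = 0b11011100; E(K, 0b11011100) = 0b10011100.
C[3]: P[3] ⊕ 0b10011100 = 0b00100111; E(K, 0b00100111) = 0b11100111.
C[4]: P[4] ⊕ 0b11100111 = 0b01110100; E(K, 0b01110100) = 0b00110100.
C[5]: P[5] ⊕ 0b00110100 = 0b00100100; E(K, 0b00100100) = 0b11100100.
C[6]: P[6] ⊕ 0b11100100 = 0b00110101; E(K, 0b00110101) = 0b11110101.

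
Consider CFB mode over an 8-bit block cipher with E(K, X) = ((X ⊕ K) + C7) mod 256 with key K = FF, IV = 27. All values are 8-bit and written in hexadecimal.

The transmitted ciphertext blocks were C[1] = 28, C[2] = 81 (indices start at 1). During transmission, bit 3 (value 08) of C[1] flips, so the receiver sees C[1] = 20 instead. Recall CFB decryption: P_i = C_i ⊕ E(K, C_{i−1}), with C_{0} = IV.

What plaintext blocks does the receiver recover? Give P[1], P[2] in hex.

P[1] = BF, P[2] = 27

Only C[1] changed, to 20. In CFB, a change in C_i flips the same bit in P_i and garbles P_{i+1}. Decrypting the received ciphertext:
P[1]: E(K, 27) = 9F; 20 ⊕ 9F = BF.
P[2]: E(K, 20) = A6; 81 ⊕ A6 = 27.
Blocks that differ from the original plaintext: P[1], P[2].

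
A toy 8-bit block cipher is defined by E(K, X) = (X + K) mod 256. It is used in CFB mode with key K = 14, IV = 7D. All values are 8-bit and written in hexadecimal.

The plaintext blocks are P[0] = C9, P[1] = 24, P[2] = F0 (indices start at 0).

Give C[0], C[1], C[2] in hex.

C[0] = 58, C[1] = 48, C[2] = AC

CFB encryption: C_i = P_i ⊕ E(K, C_{i−1}), with C_{−1} = IV.
C[0]: E(K, 7D) = 91; C9 ⊕ 91 = 58.
C[1]: E(K, 58) = 6C; 24 ⊕ 6C = 48.
C[2]: E(K, 48) = 5C; F0 ⊕ 5C = AC.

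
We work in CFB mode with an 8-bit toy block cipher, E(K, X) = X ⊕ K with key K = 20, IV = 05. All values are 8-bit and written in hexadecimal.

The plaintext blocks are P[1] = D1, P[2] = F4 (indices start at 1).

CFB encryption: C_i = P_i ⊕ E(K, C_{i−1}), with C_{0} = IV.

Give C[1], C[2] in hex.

C[1] = F4, C[2] = 20

C[1]: E(K, 05) = 25; D1 ⊕ 25 = F4.
C[2]: E(K, F4) = D4; F4 ⊕ D4 = 20.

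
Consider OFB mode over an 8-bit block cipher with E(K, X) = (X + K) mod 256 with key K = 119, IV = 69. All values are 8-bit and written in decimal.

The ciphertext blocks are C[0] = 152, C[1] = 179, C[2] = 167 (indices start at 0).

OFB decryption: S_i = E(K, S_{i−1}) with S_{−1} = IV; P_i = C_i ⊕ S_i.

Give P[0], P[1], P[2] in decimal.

P[0]: S = E(K, 69) = 188; 152 ⊕ 188 = 36.
P[1]: S = E(K, 188) = 51; 179 ⊕ 51 = 128.
P[2]: S = E(K, 51) = 170; 167 ⊕ 170 = 13.

P[0] = 36, P[1] = 128, P[2] = 13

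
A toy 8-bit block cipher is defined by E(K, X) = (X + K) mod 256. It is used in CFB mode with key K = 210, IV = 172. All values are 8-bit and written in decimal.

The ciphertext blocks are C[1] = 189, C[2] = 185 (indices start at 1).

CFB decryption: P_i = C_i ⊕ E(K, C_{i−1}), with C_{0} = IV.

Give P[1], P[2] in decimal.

P[1]: E(K, 172) = 126; 189 ⊕ 126 = 195.
P[2]: E(K, 189) = 143; 185 ⊕ 143 = 54.

P[1] = 195, P[2] = 54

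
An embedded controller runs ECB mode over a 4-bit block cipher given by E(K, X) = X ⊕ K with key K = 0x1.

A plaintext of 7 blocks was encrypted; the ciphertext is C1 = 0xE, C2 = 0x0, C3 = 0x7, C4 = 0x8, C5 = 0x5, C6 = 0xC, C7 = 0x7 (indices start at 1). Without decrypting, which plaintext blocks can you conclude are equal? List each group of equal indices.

P3 = P7

ECB encrypts each block independently with the same key, so equal ciphertext blocks imply equal plaintext blocks.
C3 = C7 = 0x7, so P3 = P7.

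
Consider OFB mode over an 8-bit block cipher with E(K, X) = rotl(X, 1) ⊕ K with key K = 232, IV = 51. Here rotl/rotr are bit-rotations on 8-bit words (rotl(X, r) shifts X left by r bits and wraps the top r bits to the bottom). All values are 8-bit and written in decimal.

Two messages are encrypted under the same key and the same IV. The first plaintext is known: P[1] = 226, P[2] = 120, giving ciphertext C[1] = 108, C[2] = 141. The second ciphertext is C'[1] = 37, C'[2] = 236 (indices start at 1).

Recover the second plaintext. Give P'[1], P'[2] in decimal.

P'[1] = 171, P'[2] = 25

In OFB with a reused IV, both messages share the same keystream S_i, so C_i ⊕ C'_i = P_i ⊕ P'_i and thus P'_i = P_i ⊕ C_i ⊕ C'_i.
P'[1]: 226 ⊕ 108 ⊕ 37 = 171.
P'[2]: 120 ⊕ 141 ⊕ 236 = 25.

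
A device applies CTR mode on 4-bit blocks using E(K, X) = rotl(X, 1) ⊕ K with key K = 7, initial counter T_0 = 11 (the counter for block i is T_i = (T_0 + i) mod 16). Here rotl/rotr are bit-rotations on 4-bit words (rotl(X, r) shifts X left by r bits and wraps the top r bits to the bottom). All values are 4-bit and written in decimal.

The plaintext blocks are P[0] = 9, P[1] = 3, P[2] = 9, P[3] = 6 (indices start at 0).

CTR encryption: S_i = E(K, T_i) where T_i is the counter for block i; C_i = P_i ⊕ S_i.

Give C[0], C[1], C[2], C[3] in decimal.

C[0]: T = 11, S = E(K, T) = 0; 9 ⊕ 0 = 9.
C[1]: T = 12, S = E(K, T) = 14; 3 ⊕ 14 = 13.
C[2]: T = 13, S = E(K, T) = 12; 9 ⊕ 12 = 5.
C[3]: T = 14, S = E(K, T) = 10; 6 ⊕ 10 = 12.

C[0] = 9, C[1] = 13, C[2] = 5, C[3] = 12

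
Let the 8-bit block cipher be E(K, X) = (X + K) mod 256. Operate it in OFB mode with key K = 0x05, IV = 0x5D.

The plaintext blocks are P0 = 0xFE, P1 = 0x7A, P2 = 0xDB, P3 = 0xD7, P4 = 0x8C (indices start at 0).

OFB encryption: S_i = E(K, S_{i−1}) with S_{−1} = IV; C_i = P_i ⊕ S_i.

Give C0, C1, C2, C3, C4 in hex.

C0: S = E(K, 0x5D) = 0x62; 0xFE ⊕ 0x62 = 0x9C.
C1: S = E(K, 0x62) = 0x67; 0x7A ⊕ 0x67 = 0x1D.
C2: S = E(K, 0x67) = 0x6C; 0xDB ⊕ 0x6C = 0xB7.
C3: S = E(K, 0x6C) = 0x71; 0xD7 ⊕ 0x71 = 0xA6.
C4: S = E(K, 0x71) = 0x76; 0x8C ⊕ 0x76 = 0xFA.

C0 = 0x9C, C1 = 0x1D, C2 = 0xB7, C3 = 0xA6, C4 = 0xFA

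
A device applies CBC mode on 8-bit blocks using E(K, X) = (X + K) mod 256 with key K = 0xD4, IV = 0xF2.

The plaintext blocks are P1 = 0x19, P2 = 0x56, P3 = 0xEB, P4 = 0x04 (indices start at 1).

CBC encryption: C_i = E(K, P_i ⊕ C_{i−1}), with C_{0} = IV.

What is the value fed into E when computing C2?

0xE9

C1: P1 ⊕ 0xF2 = 0xEB; E(K, 0xEB) = 0xBF.
C2: P2 ⊕ 0xBF = 0xE9; E(K, 0xE9) = 0xBD.
So the input to E for block 2 is 0xE9.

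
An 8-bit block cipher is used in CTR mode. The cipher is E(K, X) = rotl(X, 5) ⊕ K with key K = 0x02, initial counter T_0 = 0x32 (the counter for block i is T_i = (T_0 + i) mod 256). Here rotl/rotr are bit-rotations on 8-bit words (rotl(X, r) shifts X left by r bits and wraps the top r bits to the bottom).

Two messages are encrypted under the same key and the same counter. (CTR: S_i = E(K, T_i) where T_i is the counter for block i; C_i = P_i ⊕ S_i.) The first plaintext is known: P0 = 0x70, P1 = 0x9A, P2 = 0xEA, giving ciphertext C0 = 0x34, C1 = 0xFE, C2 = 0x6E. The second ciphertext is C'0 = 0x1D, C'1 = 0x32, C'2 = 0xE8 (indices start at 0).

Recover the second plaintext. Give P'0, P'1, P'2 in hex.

P'0 = 0x59, P'1 = 0x56, P'2 = 0x6C

In CTR with a reused counter, both messages share the same keystream S_i, so C_i ⊕ C'_i = P_i ⊕ P'_i and thus P'_i = P_i ⊕ C_i ⊕ C'_i.
P'0: 0x70 ⊕ 0x34 ⊕ 0x1D = 0x59.
P'1: 0x9A ⊕ 0xFE ⊕ 0x32 = 0x56.
P'2: 0xEA ⊕ 0x6E ⊕ 0xE8 = 0x6C.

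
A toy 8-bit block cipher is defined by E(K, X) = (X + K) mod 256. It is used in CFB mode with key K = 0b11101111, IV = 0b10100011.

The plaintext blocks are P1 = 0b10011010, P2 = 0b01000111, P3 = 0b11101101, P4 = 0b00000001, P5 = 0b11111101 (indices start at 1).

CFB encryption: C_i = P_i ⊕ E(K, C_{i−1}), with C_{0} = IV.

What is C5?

C1: E(K, 0b10100011) = 0b10010010; 0b10011010 ⊕ 0b10010010 = 0b00001000.
C2: E(K, 0b00001000) = 0b11110111; 0b01000111 ⊕ 0b11110111 = 0b10110000.
C3: E(K, 0b10110000) = 0b10011111; 0b11101101 ⊕ 0b10011111 = 0b01110010.
C4: E(K, 0b01110010) = 0b01100001; 0b00000001 ⊕ 0b01100001 = 0b01100000.
C5: E(K, 0b01100000) = 0b01001111; 0b11111101 ⊕ 0b01001111 = 0b10110010.

C5 = 0b10110010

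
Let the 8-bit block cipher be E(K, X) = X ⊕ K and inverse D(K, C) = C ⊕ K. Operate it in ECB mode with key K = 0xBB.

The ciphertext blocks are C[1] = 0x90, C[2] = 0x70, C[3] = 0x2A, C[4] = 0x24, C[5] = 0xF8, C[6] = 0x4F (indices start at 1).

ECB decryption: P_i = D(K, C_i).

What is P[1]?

P[1]: D(K, 0x90) = 0x2B.

P[1] = 0x2B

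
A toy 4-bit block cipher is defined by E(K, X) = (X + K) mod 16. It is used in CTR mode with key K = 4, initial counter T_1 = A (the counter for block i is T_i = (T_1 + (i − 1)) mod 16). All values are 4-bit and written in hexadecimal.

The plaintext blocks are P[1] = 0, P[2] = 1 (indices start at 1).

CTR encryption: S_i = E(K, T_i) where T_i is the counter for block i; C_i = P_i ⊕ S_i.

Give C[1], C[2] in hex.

C[1] = E, C[2] = E

C[1]: T = A, S = E(K, T) = E; 0 ⊕ E = E.
C[2]: T = B, S = E(K, T) = F; 1 ⊕ F = E.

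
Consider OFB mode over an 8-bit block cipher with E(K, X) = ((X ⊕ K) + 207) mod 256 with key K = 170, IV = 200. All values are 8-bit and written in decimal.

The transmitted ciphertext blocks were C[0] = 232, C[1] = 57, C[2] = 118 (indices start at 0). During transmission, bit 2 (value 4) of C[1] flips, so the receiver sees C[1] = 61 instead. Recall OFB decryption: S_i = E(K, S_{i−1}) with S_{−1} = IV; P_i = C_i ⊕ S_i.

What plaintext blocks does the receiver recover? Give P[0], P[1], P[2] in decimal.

Only C[1] changed, to 61. In OFB, a change in C_i flips the same bit in P_i only; the keystream is unaffected. Decrypting the received ciphertext:
P[0]: S = E(K, 200) = 49; 232 ⊕ 49 = 217.
P[1]: S = E(K, 49) = 106; 61 ⊕ 106 = 87.
P[2]: S = E(K, 106) = 143; 118 ⊕ 143 = 249.
Blocks that differ from the original plaintext: P[1].

P[0] = 217, P[1] = 87, P[2] = 249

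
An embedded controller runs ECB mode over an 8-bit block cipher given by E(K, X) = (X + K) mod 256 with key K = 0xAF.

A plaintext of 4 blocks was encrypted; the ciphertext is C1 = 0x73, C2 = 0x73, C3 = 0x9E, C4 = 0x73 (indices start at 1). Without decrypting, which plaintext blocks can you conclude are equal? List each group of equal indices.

ECB encrypts each block independently with the same key, so equal ciphertext blocks imply equal plaintext blocks.
C1 = C2 = C4 = 0x73, so P1 = P2 = P4.

P1 = P2 = P4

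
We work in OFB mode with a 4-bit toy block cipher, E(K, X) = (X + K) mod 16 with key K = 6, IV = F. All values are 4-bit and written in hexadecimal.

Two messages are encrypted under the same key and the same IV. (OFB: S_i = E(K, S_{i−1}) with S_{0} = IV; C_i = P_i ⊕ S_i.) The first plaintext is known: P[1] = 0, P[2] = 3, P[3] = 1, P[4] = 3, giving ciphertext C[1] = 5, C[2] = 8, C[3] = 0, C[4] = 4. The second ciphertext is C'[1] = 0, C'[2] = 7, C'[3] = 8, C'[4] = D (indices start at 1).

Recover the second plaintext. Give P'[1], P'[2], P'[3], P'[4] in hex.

P'[1] = 5, P'[2] = C, P'[3] = 9, P'[4] = A

In OFB with a reused IV, both messages share the same keystream S_i, so C_i ⊕ C'_i = P_i ⊕ P'_i and thus P'_i = P_i ⊕ C_i ⊕ C'_i.
P'[1]: 0 ⊕ 5 ⊕ 0 = 5.
P'[2]: 3 ⊕ 8 ⊕ 7 = C.
P'[3]: 1 ⊕ 0 ⊕ 8 = 9.
P'[4]: 3 ⊕ 4 ⊕ D = A.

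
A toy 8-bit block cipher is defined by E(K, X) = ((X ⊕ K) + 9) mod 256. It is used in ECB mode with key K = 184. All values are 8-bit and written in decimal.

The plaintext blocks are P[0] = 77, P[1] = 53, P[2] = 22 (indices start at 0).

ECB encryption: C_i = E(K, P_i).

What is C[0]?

C[0] = 254

C[0]: E(K, 77) = 254.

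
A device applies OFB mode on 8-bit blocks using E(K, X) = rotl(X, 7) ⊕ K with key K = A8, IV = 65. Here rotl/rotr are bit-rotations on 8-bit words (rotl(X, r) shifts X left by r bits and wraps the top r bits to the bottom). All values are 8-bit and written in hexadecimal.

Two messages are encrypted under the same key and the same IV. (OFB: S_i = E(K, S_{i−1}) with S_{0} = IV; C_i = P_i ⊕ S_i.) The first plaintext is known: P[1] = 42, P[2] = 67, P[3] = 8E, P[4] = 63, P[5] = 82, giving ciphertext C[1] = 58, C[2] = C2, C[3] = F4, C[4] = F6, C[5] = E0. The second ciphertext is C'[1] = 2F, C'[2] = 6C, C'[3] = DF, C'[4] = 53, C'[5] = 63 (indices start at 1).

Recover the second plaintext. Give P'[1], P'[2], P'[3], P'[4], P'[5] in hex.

P'[1] = 35, P'[2] = C9, P'[3] = A5, P'[4] = C6, P'[5] = 01

In OFB with a reused IV, both messages share the same keystream S_i, so C_i ⊕ C'_i = P_i ⊕ P'_i and thus P'_i = P_i ⊕ C_i ⊕ C'_i.
P'[1]: 42 ⊕ 58 ⊕ 2F = 35.
P'[2]: 67 ⊕ C2 ⊕ 6C = C9.
P'[3]: 8E ⊕ F4 ⊕ DF = A5.
P'[4]: 63 ⊕ F6 ⊕ 53 = C6.
P'[5]: 82 ⊕ E0 ⊕ 63 = 01.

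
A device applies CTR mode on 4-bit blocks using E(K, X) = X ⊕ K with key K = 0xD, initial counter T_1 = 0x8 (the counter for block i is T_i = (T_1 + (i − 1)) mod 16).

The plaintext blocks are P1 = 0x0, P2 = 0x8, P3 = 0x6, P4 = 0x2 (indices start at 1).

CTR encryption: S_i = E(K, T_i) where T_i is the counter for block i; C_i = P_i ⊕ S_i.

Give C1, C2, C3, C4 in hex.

C1 = 0x5, C2 = 0xC, C3 = 0x1, C4 = 0x4

C1: T = 0x8, S = E(K, T) = 0x5; 0x0 ⊕ 0x5 = 0x5.
C2: T = 0x9, S = E(K, T) = 0x4; 0x8 ⊕ 0x4 = 0xC.
C3: T = 0xA, S = E(K, T) = 0x7; 0x6 ⊕ 0x7 = 0x1.
C4: T = 0xB, S = E(K, T) = 0x6; 0x2 ⊕ 0x6 = 0x4.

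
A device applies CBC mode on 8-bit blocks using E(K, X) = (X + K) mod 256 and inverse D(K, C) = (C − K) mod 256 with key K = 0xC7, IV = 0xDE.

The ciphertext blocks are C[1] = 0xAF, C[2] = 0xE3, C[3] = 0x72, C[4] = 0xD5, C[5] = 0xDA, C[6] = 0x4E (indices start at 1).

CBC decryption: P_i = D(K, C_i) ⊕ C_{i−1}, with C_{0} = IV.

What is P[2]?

P[2] = 0xB3

P[2]: D(K, 0xE3) = 0x1C; 0x1C ⊕ 0xAF = 0xB3.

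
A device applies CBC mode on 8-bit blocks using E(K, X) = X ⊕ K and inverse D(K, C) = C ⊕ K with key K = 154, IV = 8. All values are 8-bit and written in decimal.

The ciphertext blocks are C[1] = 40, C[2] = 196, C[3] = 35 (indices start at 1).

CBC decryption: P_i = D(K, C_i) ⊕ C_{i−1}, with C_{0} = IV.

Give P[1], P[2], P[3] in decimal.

P[1]: D(K, 40) = 178; 178 ⊕ 8 = 186.
P[2]: D(K, 196) = 94; 94 ⊕ 40 = 118.
P[3]: D(K, 35) = 185; 185 ⊕ 196 = 125.

P[1] = 186, P[2] = 118, P[3] = 125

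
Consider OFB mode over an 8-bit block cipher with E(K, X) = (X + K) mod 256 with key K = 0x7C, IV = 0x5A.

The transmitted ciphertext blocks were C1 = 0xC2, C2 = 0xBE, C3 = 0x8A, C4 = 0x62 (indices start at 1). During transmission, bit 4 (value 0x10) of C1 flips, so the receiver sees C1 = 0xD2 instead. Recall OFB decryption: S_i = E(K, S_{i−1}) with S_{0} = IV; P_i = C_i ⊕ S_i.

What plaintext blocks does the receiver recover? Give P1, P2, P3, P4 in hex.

P1 = 0x04, P2 = 0xEC, P3 = 0x44, P4 = 0x28

Only C1 changed, to 0xD2. In OFB, a change in C_i flips the same bit in P_i only; the keystream is unaffected. Decrypting the received ciphertext:
P1: S = E(K, 0x5A) = 0xD6; 0xD2 ⊕ 0xD6 = 0x04.
P2: S = E(K, 0xD6) = 0x52; 0xBE ⊕ 0x52 = 0xEC.
P3: S = E(K, 0x52) = 0xCE; 0x8A ⊕ 0xCE = 0x44.
P4: S = E(K, 0xCE) = 0x4A; 0x62 ⊕ 0x4A = 0x28.
Blocks that differ from the original plaintext: P1.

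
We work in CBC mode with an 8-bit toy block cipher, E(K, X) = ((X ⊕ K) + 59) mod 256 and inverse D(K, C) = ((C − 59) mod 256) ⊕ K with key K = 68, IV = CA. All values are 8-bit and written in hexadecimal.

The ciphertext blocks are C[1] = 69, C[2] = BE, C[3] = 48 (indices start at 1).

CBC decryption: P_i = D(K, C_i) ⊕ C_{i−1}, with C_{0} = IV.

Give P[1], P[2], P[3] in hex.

P[1] = B2, P[2] = 64, P[3] = 39

P[1]: D(K, 69) = 78; 78 ⊕ CA = B2.
P[2]: D(K, BE) = 0D; 0D ⊕ 69 = 64.
P[3]: D(K, 48) = 87; 87 ⊕ BE = 39.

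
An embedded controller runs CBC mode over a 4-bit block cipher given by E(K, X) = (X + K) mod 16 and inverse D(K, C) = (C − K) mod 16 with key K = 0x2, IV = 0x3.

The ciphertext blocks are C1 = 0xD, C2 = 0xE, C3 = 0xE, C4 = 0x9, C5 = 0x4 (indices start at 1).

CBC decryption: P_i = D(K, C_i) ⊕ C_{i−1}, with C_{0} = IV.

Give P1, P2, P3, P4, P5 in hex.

P1: D(K, 0xD) = 0xB; 0xB ⊕ 0x3 = 0x8.
P2: D(K, 0xE) = 0xC; 0xC ⊕ 0xD = 0x1.
P3: D(K, 0xE) = 0xC; 0xC ⊕ 0xE = 0x2.
P4: D(K, 0x9) = 0x7; 0x7 ⊕ 0xE = 0x9.
P5: D(K, 0x4) = 0x2; 0x2 ⊕ 0x9 = 0xB.

P1 = 0x8, P2 = 0x1, P3 = 0x2, P4 = 0x9, P5 = 0xB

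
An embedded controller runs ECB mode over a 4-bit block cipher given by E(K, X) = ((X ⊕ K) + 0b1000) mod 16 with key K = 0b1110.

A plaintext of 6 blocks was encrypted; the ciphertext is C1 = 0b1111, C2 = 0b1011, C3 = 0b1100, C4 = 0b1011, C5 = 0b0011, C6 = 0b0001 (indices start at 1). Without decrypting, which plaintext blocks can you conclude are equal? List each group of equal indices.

ECB encrypts each block independently with the same key, so equal ciphertext blocks imply equal plaintext blocks.
C2 = C4 = 0b1011, so P2 = P4.

P2 = P4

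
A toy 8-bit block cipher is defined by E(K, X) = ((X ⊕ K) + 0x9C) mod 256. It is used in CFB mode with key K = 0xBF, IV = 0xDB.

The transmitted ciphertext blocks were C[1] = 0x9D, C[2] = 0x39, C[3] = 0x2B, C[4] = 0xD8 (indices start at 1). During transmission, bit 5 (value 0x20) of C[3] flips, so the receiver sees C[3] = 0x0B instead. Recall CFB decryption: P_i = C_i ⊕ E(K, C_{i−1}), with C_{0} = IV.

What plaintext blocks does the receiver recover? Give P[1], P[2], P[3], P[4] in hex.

P[1] = 0x9D, P[2] = 0x87, P[3] = 0x29, P[4] = 0x88

Only C[3] changed, to 0x0B. In CFB, a change in C_i flips the same bit in P_i and garbles P_{i+1}. Decrypting the received ciphertext:
P[1]: E(K, 0xDB) = 0x00; 0x9D ⊕ 0x00 = 0x9D.
P[2]: E(K, 0x9D) = 0xBE; 0x39 ⊕ 0xBE = 0x87.
P[3]: E(K, 0x39) = 0x22; 0x0B ⊕ 0x22 = 0x29.
P[4]: E(K, 0x0B) = 0x50; 0xD8 ⊕ 0x50 = 0x88.
Blocks that differ from the original plaintext: P[3], P[4].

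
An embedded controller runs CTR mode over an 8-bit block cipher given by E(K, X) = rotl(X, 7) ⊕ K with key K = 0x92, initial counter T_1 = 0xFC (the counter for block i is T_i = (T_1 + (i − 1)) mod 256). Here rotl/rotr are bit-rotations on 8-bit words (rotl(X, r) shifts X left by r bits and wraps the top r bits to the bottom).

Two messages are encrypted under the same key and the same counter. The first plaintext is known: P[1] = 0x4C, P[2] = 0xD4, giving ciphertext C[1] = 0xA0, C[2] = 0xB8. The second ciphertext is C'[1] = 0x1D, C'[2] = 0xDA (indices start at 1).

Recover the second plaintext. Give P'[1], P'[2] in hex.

P'[1] = 0xF1, P'[2] = 0xB6

In CTR with a reused counter, both messages share the same keystream S_i, so C_i ⊕ C'_i = P_i ⊕ P'_i and thus P'_i = P_i ⊕ C_i ⊕ C'_i.
P'[1]: 0x4C ⊕ 0xA0 ⊕ 0x1D = 0xF1.
P'[2]: 0xD4 ⊕ 0xB8 ⊕ 0xDA = 0xB6.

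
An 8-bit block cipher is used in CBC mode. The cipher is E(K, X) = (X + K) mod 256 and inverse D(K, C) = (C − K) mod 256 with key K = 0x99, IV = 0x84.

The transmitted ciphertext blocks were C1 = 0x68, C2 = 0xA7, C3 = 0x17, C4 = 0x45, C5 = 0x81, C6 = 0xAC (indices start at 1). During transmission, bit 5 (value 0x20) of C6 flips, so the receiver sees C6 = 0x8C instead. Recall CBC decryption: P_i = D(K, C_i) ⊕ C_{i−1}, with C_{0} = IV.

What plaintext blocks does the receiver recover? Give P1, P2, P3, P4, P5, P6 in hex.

Only C6 changed, to 0x8C. In CBC, a change in C_i garbles P_i and flips the same bit in P_{i+1}. Decrypting the received ciphertext:
P1: D(K, 0x68) = 0xCF; 0xCF ⊕ 0x84 = 0x4B.
P2: D(K, 0xA7) = 0x0E; 0x0E ⊕ 0x68 = 0x66.
P3: D(K, 0x17) = 0x7E; 0x7E ⊕ 0xA7 = 0xD9.
P4: D(K, 0x45) = 0xAC; 0xAC ⊕ 0x17 = 0xBB.
P5: D(K, 0x81) = 0xE8; 0xE8 ⊕ 0x45 = 0xAD.
P6: D(K, 0x8C) = 0xF3; 0xF3 ⊕ 0x81 = 0x72.
Blocks that differ from the original plaintext: P6.

P1 = 0x4B, P2 = 0x66, P3 = 0xD9, P4 = 0xBB, P5 = 0xAD, P6 = 0x72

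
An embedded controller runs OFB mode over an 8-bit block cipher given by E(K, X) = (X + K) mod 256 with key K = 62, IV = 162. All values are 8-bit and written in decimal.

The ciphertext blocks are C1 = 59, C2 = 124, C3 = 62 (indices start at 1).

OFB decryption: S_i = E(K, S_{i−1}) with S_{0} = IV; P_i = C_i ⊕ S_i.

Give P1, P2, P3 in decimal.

P1 = 219, P2 = 98, P3 = 98

P1: S = E(K, 162) = 224; 59 ⊕ 224 = 219.
P2: S = E(K, 224) = 30; 124 ⊕ 30 = 98.
P3: S = E(K, 30) = 92; 62 ⊕ 92 = 98.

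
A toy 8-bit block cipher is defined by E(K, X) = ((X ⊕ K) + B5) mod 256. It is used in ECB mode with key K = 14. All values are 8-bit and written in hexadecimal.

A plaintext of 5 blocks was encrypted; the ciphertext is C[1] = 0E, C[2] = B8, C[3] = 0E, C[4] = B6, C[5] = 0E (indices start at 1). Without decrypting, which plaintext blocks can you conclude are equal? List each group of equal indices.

ECB encrypts each block independently with the same key, so equal ciphertext blocks imply equal plaintext blocks.
C[1] = C[3] = C[5] = 0E, so P[1] = P[3] = P[5].

P[1] = P[3] = P[5]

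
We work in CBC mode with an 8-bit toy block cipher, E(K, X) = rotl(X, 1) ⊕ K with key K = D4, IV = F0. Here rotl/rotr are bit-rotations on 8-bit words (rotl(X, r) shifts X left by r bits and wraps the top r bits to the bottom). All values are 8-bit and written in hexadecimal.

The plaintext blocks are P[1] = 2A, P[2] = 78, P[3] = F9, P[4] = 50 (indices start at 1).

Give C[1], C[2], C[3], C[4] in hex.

C[1] = 61, C[2] = E6, C[3] = EA, C[4] = A1

CBC encryption: C_i = E(K, P_i ⊕ C_{i−1}), with C_{0} = IV.
C[1]: P[1] ⊕ F0 = DA; E(K, DA) = 61.
C[2]: P[2] ⊕ 61 = 19; E(K, 19) = E6.
C[3]: P[3] ⊕ E6 = 1F; E(K, 1F) = EA.
C[4]: P[4] ⊕ EA = BA; E(K, BA) = A1.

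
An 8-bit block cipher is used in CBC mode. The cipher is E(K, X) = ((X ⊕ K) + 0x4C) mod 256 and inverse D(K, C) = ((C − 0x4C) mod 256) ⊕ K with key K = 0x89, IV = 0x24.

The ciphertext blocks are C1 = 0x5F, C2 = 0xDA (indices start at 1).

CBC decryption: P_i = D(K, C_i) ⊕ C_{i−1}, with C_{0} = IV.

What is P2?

P2: D(K, 0xDA) = 0x07; 0x07 ⊕ 0x5F = 0x58.

P2 = 0x58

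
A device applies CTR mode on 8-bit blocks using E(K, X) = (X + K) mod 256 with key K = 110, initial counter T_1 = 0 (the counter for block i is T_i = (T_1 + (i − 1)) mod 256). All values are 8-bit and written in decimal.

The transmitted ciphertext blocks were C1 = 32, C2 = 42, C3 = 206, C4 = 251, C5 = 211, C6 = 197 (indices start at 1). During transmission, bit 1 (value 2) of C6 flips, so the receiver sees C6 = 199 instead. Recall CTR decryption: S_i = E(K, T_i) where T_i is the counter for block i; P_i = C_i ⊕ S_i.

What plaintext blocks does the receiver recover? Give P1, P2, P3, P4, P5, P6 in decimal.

Only C6 changed, to 199. In CTR, a change in C_i flips the same bit in P_i only; the keystream is unaffected. Decrypting the received ciphertext:
P1: T = 0, S = E(K, T) = 110; 32 ⊕ 110 = 78.
P2: T = 1, S = E(K, T) = 111; 42 ⊕ 111 = 69.
P3: T = 2, S = E(K, T) = 112; 206 ⊕ 112 = 190.
P4: T = 3, S = E(K, T) = 113; 251 ⊕ 113 = 138.
P5: T = 4, S = E(K, T) = 114; 211 ⊕ 114 = 161.
P6: T = 5, S = E(K, T) = 115; 199 ⊕ 115 = 180.
Blocks that differ from the original plaintext: P6.

P1 = 78, P2 = 69, P3 = 190, P4 = 138, P5 = 161, P6 = 180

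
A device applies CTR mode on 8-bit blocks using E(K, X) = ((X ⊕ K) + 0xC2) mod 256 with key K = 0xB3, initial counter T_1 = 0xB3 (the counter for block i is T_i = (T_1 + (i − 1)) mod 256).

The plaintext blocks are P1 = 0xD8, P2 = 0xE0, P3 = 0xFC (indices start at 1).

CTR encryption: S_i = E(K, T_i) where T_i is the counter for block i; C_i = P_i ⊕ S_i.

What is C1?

C1 = 0x1A

C1: T = 0xB3, S = E(K, T) = 0xC2; 0xD8 ⊕ 0xC2 = 0x1A.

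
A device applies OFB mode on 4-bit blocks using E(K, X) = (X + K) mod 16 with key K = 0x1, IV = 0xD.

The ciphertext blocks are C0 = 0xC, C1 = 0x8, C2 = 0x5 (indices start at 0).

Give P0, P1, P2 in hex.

OFB decryption: S_i = E(K, S_{i−1}) with S_{−1} = IV; P_i = C_i ⊕ S_i.
P0: S = E(K, 0xD) = 0xE; 0xC ⊕ 0xE = 0x2.
P1: S = E(K, 0xE) = 0xF; 0x8 ⊕ 0xF = 0x7.
P2: S = E(K, 0xF) = 0x0; 0x5 ⊕ 0x0 = 0x5.

P0 = 0x2, P1 = 0x7, P2 = 0x5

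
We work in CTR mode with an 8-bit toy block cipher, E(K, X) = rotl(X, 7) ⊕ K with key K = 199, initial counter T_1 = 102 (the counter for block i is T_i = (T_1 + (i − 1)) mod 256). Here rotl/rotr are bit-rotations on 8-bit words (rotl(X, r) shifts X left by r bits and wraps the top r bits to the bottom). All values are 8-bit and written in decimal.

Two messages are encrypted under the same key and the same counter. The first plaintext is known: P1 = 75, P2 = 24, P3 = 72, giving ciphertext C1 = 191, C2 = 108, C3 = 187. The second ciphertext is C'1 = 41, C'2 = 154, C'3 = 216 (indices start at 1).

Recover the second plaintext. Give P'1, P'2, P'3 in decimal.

In CTR with a reused counter, both messages share the same keystream S_i, so C_i ⊕ C'_i = P_i ⊕ P'_i and thus P'_i = P_i ⊕ C_i ⊕ C'_i.
P'1: 75 ⊕ 191 ⊕ 41 = 221.
P'2: 24 ⊕ 108 ⊕ 154 = 238.
P'3: 72 ⊕ 187 ⊕ 216 = 43.

P'1 = 221, P'2 = 238, P'3 = 43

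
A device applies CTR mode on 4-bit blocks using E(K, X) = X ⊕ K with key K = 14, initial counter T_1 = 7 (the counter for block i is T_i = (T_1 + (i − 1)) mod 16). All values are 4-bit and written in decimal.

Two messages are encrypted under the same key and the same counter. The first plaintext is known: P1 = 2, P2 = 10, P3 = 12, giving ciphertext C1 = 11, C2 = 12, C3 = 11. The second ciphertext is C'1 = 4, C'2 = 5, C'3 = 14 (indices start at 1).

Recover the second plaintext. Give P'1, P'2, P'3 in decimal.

P'1 = 13, P'2 = 3, P'3 = 9

In CTR with a reused counter, both messages share the same keystream S_i, so C_i ⊕ C'_i = P_i ⊕ P'_i and thus P'_i = P_i ⊕ C_i ⊕ C'_i.
P'1: 2 ⊕ 11 ⊕ 4 = 13.
P'2: 10 ⊕ 12 ⊕ 5 = 3.
P'3: 12 ⊕ 11 ⊕ 14 = 9.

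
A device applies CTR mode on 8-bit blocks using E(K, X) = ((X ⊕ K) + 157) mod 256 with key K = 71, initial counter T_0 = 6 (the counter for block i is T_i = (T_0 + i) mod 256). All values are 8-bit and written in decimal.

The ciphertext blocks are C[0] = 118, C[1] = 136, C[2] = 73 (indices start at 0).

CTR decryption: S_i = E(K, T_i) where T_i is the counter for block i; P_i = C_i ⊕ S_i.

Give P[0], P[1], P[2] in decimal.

P[0]: T = 6, S = E(K, T) = 222; 118 ⊕ 222 = 168.
P[1]: T = 7, S = E(K, T) = 221; 136 ⊕ 221 = 85.
P[2]: T = 8, S = E(K, T) = 236; 73 ⊕ 236 = 165.

P[0] = 168, P[1] = 85, P[2] = 165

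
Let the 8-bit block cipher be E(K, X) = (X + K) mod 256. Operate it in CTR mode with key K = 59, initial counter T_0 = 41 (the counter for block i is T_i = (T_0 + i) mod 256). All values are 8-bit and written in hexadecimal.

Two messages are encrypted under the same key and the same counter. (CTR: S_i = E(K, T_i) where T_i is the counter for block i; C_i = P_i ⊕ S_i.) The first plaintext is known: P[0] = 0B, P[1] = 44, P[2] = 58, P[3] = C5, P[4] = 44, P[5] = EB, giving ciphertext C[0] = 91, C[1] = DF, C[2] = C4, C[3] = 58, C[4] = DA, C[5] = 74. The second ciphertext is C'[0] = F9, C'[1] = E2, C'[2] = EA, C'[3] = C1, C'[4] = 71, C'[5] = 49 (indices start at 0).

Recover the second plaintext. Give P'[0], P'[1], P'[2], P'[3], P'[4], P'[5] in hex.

P'[0] = 63, P'[1] = 79, P'[2] = 76, P'[3] = 5C, P'[4] = EF, P'[5] = D6

In CTR with a reused counter, both messages share the same keystream S_i, so C_i ⊕ C'_i = P_i ⊕ P'_i and thus P'_i = P_i ⊕ C_i ⊕ C'_i.
P'[0]: 0B ⊕ 91 ⊕ F9 = 63.
P'[1]: 44 ⊕ DF ⊕ E2 = 79.
P'[2]: 58 ⊕ C4 ⊕ EA = 76.
P'[3]: C5 ⊕ 58 ⊕ C1 = 5C.
P'[4]: 44 ⊕ DA ⊕ 71 = EF.
P'[5]: EB ⊕ 74 ⊕ 49 = D6.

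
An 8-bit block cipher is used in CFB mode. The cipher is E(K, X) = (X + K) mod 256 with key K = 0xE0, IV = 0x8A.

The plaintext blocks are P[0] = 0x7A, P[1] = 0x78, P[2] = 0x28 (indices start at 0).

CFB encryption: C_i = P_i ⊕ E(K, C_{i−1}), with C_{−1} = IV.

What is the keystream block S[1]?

0xF0

C[0]: E(K, 0x8A) = 0x6A; 0x7A ⊕ 0x6A = 0x10.
C[1]: E(K, 0x10) = 0xF0; 0x78 ⊕ 0xF0 = 0x88.
So S[1] = 0xF0.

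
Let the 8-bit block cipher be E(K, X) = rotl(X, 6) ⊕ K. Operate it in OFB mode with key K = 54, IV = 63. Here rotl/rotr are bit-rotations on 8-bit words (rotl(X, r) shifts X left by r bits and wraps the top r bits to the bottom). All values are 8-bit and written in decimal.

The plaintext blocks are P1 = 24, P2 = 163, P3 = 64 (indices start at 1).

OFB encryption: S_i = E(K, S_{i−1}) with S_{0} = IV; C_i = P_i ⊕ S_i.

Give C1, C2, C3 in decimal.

C1: S = E(K, 63) = 249; 24 ⊕ 249 = 225.
C2: S = E(K, 249) = 72; 163 ⊕ 72 = 235.
C3: S = E(K, 72) = 36; 64 ⊕ 36 = 100.

C1 = 225, C2 = 235, C3 = 100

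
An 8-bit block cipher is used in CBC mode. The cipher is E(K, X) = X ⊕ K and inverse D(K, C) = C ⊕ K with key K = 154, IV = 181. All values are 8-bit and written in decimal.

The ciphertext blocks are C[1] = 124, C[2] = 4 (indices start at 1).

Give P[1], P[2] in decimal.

CBC decryption: P_i = D(K, C_i) ⊕ C_{i−1}, with C_{0} = IV.
P[1]: D(K, 124) = 230; 230 ⊕ 181 = 83.
P[2]: D(K, 4) = 158; 158 ⊕ 124 = 226.

P[1] = 83, P[2] = 226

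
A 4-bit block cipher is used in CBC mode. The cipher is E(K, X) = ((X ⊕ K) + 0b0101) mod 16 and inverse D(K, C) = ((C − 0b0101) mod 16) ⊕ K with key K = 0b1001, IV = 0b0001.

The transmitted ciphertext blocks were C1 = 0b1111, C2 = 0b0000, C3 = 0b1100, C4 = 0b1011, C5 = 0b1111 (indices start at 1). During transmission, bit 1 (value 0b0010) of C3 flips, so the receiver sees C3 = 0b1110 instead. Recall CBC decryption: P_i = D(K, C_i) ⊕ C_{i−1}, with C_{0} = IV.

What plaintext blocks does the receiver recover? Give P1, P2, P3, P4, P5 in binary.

P1 = 0b0010, P2 = 0b1101, P3 = 0b0000, P4 = 0b0001, P5 = 0b1000

Only C3 changed, to 0b1110. In CBC, a change in C_i garbles P_i and flips the same bit in P_{i+1}. Decrypting the received ciphertext:
P1: D(K, 0b1111) = 0b0011; 0b0011 ⊕ 0b0001 = 0b0010.
P2: D(K, 0b0000) = 0b0010; 0b0010 ⊕ 0b1111 = 0b1101.
P3: D(K, 0b1110) = 0b0000; 0b0000 ⊕ 0b0000 = 0b0000.
P4: D(K, 0b1011) = 0b1111; 0b1111 ⊕ 0b1110 = 0b0001.
P5: D(K, 0b1111) = 0b0011; 0b0011 ⊕ 0b1011 = 0b1000.
Blocks that differ from the original plaintext: P3, P4.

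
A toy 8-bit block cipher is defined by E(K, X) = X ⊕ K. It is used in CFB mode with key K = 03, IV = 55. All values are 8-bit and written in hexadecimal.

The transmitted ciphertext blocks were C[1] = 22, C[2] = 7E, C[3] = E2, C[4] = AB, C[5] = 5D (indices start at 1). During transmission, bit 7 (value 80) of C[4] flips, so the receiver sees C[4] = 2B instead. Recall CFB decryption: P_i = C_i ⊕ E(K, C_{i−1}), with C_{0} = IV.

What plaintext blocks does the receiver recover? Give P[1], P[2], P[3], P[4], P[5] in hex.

P[1] = 74, P[2] = 5F, P[3] = 9F, P[4] = CA, P[5] = 75

Only C[4] changed, to 2B. In CFB, a change in C_i flips the same bit in P_i and garbles P_{i+1}. Decrypting the received ciphertext:
P[1]: E(K, 55) = 56; 22 ⊕ 56 = 74.
P[2]: E(K, 22) = 21; 7E ⊕ 21 = 5F.
P[3]: E(K, 7E) = 7D; E2 ⊕ 7D = 9F.
P[4]: E(K, E2) = E1; 2B ⊕ E1 = CA.
P[5]: E(K, 2B) = 28; 5D ⊕ 28 = 75.
Blocks that differ from the original plaintext: P[4], P[5].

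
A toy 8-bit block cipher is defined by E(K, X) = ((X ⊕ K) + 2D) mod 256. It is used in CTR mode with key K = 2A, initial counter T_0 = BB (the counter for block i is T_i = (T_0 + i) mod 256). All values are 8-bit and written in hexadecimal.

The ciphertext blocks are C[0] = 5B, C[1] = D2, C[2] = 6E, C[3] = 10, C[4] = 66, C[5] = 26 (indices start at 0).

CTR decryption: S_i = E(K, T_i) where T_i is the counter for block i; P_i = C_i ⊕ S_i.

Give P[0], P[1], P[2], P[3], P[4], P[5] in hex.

P[0] = E5, P[1] = 11, P[2] = AA, P[3] = D1, P[4] = A4, P[5] = 31

P[0]: T = BB, S = E(K, T) = BE; 5B ⊕ BE = E5.
P[1]: T = BC, S = E(K, T) = C3; D2 ⊕ C3 = 11.
P[2]: T = BD, S = E(K, T) = C4; 6E ⊕ C4 = AA.
P[3]: T = BE, S = E(K, T) = C1; 10 ⊕ C1 = D1.
P[4]: T = BF, S = E(K, T) = C2; 66 ⊕ C2 = A4.
P[5]: T = C0, S = E(K, T) = 17; 26 ⊕ 17 = 31.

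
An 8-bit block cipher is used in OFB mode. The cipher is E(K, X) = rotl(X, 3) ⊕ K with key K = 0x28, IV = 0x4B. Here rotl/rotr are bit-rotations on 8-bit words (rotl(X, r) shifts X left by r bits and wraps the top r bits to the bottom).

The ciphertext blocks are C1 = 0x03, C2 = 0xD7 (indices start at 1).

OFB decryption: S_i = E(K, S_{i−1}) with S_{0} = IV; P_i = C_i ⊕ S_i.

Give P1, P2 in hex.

P1: S = E(K, 0x4B) = 0x72; 0x03 ⊕ 0x72 = 0x71.
P2: S = E(K, 0x72) = 0xBB; 0xD7 ⊕ 0xBB = 0x6C.

P1 = 0x71, P2 = 0x6C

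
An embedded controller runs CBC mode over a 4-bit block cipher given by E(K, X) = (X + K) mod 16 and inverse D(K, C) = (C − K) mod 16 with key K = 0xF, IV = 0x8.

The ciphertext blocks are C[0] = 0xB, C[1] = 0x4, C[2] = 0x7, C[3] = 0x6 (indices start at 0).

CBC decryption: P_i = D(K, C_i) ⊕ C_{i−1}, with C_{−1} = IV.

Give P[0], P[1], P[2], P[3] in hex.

P[0] = 0x4, P[1] = 0xE, P[2] = 0xC, P[3] = 0x0

P[0]: D(K, 0xB) = 0xC; 0xC ⊕ 0x8 = 0x4.
P[1]: D(K, 0x4) = 0x5; 0x5 ⊕ 0xB = 0xE.
P[2]: D(K, 0x7) = 0x8; 0x8 ⊕ 0x4 = 0xC.
P[3]: D(K, 0x6) = 0x7; 0x7 ⊕ 0x7 = 0x0.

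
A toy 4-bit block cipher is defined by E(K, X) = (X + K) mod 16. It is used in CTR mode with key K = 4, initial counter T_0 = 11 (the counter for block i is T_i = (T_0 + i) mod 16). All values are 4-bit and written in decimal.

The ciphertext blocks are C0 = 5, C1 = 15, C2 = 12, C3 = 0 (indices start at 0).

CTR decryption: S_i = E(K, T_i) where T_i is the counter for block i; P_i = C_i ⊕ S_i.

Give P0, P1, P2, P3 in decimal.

P0: T = 11, S = E(K, T) = 15; 5 ⊕ 15 = 10.
P1: T = 12, S = E(K, T) = 0; 15 ⊕ 0 = 15.
P2: T = 13, S = E(K, T) = 1; 12 ⊕ 1 = 13.
P3: T = 14, S = E(K, T) = 2; 0 ⊕ 2 = 2.

P0 = 10, P1 = 15, P2 = 13, P3 = 2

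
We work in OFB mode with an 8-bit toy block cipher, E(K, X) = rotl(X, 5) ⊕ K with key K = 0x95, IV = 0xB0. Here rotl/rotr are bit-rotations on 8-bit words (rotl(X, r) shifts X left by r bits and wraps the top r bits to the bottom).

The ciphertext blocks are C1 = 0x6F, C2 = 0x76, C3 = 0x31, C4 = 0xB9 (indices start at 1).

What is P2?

P2 = 0x93

OFB decryption: S_i = E(K, S_{i−1}) with S_{0} = IV; P_i = C_i ⊕ S_i.
P1: S = E(K, 0xB0) = 0x83; 0x6F ⊕ 0x83 = 0xEC.
P2: S = E(K, 0x83) = 0xE5; 0x76 ⊕ 0xE5 = 0x93.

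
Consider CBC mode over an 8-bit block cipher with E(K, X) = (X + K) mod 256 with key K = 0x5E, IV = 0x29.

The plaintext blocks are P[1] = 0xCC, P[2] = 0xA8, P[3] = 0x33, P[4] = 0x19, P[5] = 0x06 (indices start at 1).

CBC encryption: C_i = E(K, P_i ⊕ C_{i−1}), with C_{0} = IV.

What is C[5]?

C[1]: P[1] ⊕ 0x29 = 0xE5; E(K, 0xE5) = 0x43.
C[2]: P[2] ⊕ 0x43 = 0xEB; E(K, 0xEB) = 0x49.
C[3]: P[3] ⊕ 0x49 = 0x7A; E(K, 0x7A) = 0xD8.
C[4]: P[4] ⊕ 0xD8 = 0xC1; E(K, 0xC1) = 0x1F.
C[5]: P[5] ⊕ 0x1F = 0x19; E(K, 0x19) = 0x77.

C[5] = 0x77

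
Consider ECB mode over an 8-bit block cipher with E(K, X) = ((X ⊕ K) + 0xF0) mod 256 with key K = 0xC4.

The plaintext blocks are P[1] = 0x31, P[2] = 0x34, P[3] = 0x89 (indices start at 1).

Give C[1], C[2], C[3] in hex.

ECB encryption: C_i = E(K, P_i).
C[1]: E(K, 0x31) = 0xE5.
C[2]: E(K, 0x34) = 0xE0.
C[3]: E(K, 0x89) = 0x3D.

C[1] = 0xE5, C[2] = 0xE0, C[3] = 0x3D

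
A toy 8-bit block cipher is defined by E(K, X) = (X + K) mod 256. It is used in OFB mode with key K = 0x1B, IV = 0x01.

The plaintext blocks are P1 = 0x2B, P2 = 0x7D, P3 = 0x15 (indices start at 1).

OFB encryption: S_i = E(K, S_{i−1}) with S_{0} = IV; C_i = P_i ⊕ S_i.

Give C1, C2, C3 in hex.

C1: S = E(K, 0x01) = 0x1C; 0x2B ⊕ 0x1C = 0x37.
C2: S = E(K, 0x1C) = 0x37; 0x7D ⊕ 0x37 = 0x4A.
C3: S = E(K, 0x37) = 0x52; 0x15 ⊕ 0x52 = 0x47.

C1 = 0x37, C2 = 0x4A, C3 = 0x47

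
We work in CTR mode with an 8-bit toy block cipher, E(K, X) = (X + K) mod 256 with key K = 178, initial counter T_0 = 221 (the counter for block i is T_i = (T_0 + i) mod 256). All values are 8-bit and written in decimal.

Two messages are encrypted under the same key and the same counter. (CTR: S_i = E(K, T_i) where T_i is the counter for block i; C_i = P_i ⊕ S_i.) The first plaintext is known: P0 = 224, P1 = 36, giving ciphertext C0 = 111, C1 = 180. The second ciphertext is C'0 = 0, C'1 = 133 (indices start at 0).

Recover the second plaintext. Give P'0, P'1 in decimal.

In CTR with a reused counter, both messages share the same keystream S_i, so C_i ⊕ C'_i = P_i ⊕ P'_i and thus P'_i = P_i ⊕ C_i ⊕ C'_i.
P'0: 224 ⊕ 111 ⊕ 0 = 143.
P'1: 36 ⊕ 180 ⊕ 133 = 21.

P'0 = 143, P'1 = 21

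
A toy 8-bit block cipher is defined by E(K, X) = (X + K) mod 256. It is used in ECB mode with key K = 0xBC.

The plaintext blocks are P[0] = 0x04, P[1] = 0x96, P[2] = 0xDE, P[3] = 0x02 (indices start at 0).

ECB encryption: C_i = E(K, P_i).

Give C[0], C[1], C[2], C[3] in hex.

C[0]: E(K, 0x04) = 0xC0.
C[1]: E(K, 0x96) = 0x52.
C[2]: E(K, 0xDE) = 0x9A.
C[3]: E(K, 0x02) = 0xBE.

C[0] = 0xC0, C[1] = 0x52, C[2] = 0x9A, C[3] = 0xBE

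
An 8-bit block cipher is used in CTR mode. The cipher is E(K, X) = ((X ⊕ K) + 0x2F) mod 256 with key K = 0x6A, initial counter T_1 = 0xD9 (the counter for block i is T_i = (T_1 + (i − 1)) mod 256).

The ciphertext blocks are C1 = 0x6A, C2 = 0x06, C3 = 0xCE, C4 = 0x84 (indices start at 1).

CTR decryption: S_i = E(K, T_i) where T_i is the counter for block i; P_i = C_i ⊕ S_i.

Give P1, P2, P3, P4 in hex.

P1 = 0x88, P2 = 0xD9, P3 = 0x2E, P4 = 0x61

P1: T = 0xD9, S = E(K, T) = 0xE2; 0x6A ⊕ 0xE2 = 0x88.
P2: T = 0xDA, S = E(K, T) = 0xDF; 0x06 ⊕ 0xDF = 0xD9.
P3: T = 0xDB, S = E(K, T) = 0xE0; 0xCE ⊕ 0xE0 = 0x2E.
P4: T = 0xDC, S = E(K, T) = 0xE5; 0x84 ⊕ 0xE5 = 0x61.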